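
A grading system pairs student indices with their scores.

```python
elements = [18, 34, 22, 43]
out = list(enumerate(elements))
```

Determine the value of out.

Step 1: enumerate pairs each element with its index:
  (0, 18)
  (1, 34)
  (2, 22)
  (3, 43)
Therefore out = [(0, 18), (1, 34), (2, 22), (3, 43)].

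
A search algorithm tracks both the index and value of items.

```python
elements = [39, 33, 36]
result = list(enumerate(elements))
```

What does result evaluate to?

Step 1: enumerate pairs each element with its index:
  (0, 39)
  (1, 33)
  (2, 36)
Therefore result = [(0, 39), (1, 33), (2, 36)].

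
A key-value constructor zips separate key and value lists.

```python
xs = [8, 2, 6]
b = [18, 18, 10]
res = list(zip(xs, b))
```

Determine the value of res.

Step 1: zip pairs elements at same index:
  Index 0: (8, 18)
  Index 1: (2, 18)
  Index 2: (6, 10)
Therefore res = [(8, 18), (2, 18), (6, 10)].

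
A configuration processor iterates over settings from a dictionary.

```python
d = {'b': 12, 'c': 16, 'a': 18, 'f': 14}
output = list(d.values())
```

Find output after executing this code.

Step 1: d.values() returns the dictionary values in insertion order.
Therefore output = [12, 16, 18, 14].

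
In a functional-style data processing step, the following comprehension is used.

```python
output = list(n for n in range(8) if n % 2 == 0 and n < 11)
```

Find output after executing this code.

Step 1: Filter range(8) where n % 2 == 0 and n < 11:
  n=0: both conditions met, included
  n=1: excluded (1 % 2 != 0)
  n=2: both conditions met, included
  n=3: excluded (3 % 2 != 0)
  n=4: both conditions met, included
  n=5: excluded (5 % 2 != 0)
  n=6: both conditions met, included
  n=7: excluded (7 % 2 != 0)
Therefore output = [0, 2, 4, 6].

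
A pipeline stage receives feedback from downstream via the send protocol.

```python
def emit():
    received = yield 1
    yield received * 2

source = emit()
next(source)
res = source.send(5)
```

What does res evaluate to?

Step 1: next(source) advances to first yield, producing 1.
Step 2: send(5) resumes, received = 5.
Step 3: yield received * 2 = 5 * 2 = 10.
Therefore res = 10.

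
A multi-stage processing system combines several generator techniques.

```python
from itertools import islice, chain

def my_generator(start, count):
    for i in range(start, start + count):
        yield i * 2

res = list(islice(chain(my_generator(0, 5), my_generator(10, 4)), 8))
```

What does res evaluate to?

Step 1: my_generator(0, 5) yields [0, 2, 4, 6, 8].
Step 2: my_generator(10, 4) yields [20, 22, 24, 26].
Step 3: chain concatenates: [0, 2, 4, 6, 8, 20, 22, 24, 26].
Step 4: islice takes first 8: [0, 2, 4, 6, 8, 20, 22, 24].
Therefore res = [0, 2, 4, 6, 8, 20, 22, 24].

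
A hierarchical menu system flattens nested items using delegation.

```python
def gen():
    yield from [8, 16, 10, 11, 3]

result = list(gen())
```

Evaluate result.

Step 1: yield from delegates to the iterable, yielding each element.
Step 2: Collected values: [8, 16, 10, 11, 3].
Therefore result = [8, 16, 10, 11, 3].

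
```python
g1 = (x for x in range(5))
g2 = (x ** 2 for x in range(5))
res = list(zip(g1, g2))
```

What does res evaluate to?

Step 1: g1 produces [0, 1, 2, 3, 4].
Step 2: g2 produces [0, 1, 4, 9, 16].
Step 3: zip pairs them: [(0, 0), (1, 1), (2, 4), (3, 9), (4, 16)].
Therefore res = [(0, 0), (1, 1), (2, 4), (3, 9), (4, 16)].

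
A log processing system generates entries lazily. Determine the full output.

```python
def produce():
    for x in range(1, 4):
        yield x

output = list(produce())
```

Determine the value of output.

Step 1: The generator yields each value from range(1, 4).
Step 2: list() consumes all yields: [1, 2, 3].
Therefore output = [1, 2, 3].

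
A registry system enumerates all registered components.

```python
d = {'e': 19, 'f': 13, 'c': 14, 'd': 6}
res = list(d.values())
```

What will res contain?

Step 1: d.values() returns the dictionary values in insertion order.
Therefore res = [19, 13, 14, 6].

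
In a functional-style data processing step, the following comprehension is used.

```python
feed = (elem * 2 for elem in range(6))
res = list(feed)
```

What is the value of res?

Step 1: For each elem in range(6), compute elem*2:
  elem=0: 0*2 = 0
  elem=1: 1*2 = 2
  elem=2: 2*2 = 4
  elem=3: 3*2 = 6
  elem=4: 4*2 = 8
  elem=5: 5*2 = 10
Therefore res = [0, 2, 4, 6, 8, 10].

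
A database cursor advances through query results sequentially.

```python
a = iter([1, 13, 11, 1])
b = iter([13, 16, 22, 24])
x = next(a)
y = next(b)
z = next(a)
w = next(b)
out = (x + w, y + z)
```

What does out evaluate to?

Step 1: a iterates [1, 13, 11, 1], b iterates [13, 16, 22, 24].
Step 2: x = next(a) = 1, y = next(b) = 13.
Step 3: z = next(a) = 13, w = next(b) = 16.
Step 4: out = (1 + 16, 13 + 13) = (17, 26).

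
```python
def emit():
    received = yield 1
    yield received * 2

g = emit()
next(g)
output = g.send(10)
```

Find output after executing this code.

Step 1: next(g) advances to first yield, producing 1.
Step 2: send(10) resumes, received = 10.
Step 3: yield received * 2 = 10 * 2 = 20.
Therefore output = 20.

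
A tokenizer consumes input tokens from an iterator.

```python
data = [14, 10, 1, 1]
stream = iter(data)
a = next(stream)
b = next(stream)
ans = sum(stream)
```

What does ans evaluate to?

Step 1: Create iterator over [14, 10, 1, 1].
Step 2: a = next() = 14, b = next() = 10.
Step 3: sum() of remaining [1, 1] = 2.
Therefore ans = 2.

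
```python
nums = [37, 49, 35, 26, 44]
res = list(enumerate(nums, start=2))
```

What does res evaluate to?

Step 1: enumerate with start=2:
  (2, 37)
  (3, 49)
  (4, 35)
  (5, 26)
  (6, 44)
Therefore res = [(2, 37), (3, 49), (4, 35), (5, 26), (6, 44)].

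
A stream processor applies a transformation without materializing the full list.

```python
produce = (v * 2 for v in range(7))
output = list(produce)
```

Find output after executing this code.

Step 1: For each v in range(7), compute v*2:
  v=0: 0*2 = 0
  v=1: 1*2 = 2
  v=2: 2*2 = 4
  v=3: 3*2 = 6
  v=4: 4*2 = 8
  v=5: 5*2 = 10
  v=6: 6*2 = 12
Therefore output = [0, 2, 4, 6, 8, 10, 12].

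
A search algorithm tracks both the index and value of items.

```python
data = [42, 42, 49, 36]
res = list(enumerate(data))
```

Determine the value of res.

Step 1: enumerate pairs each element with its index:
  (0, 42)
  (1, 42)
  (2, 49)
  (3, 36)
Therefore res = [(0, 42), (1, 42), (2, 49), (3, 36)].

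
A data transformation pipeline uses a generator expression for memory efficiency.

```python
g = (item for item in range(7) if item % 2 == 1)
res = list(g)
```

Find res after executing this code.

Step 1: Filter range(7) keeping only odd values:
  item=0: even, excluded
  item=1: odd, included
  item=2: even, excluded
  item=3: odd, included
  item=4: even, excluded
  item=5: odd, included
  item=6: even, excluded
Therefore res = [1, 3, 5].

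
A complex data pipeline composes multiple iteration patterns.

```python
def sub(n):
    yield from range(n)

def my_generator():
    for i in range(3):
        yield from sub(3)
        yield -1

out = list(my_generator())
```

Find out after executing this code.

Step 1: For each i in range(3):
  i=0: yield from sub(3) -> [0, 1, 2], then yield -1
  i=1: yield from sub(3) -> [0, 1, 2], then yield -1
  i=2: yield from sub(3) -> [0, 1, 2], then yield -1
Therefore out = [0, 1, 2, -1, 0, 1, 2, -1, 0, 1, 2, -1].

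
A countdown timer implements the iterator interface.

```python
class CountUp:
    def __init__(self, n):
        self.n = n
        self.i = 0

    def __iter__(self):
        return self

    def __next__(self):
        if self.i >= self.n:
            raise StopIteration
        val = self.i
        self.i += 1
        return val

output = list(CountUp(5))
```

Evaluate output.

Step 1: CountUp(5) creates an iterator counting 0 to 4.
Step 2: list() consumes all values: [0, 1, 2, 3, 4].
Therefore output = [0, 1, 2, 3, 4].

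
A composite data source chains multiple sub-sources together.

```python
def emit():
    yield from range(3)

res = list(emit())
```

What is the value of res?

Step 1: yield from delegates to the iterable, yielding each element.
Step 2: Collected values: [0, 1, 2].
Therefore res = [0, 1, 2].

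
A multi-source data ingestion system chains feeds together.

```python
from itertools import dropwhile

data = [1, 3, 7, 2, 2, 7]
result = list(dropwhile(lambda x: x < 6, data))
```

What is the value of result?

Step 1: dropwhile drops elements while < 6:
  1 < 6: dropped
  3 < 6: dropped
  7: kept (dropping stopped)
Step 2: Remaining elements kept regardless of condition.
Therefore result = [7, 2, 2, 7].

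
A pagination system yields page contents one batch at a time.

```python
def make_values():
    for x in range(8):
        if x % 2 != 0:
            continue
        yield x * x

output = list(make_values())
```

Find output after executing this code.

Step 1: Only yield x**2 when x is divisible by 2:
  x=0: 0 % 2 == 0, yield 0**2 = 0
  x=2: 2 % 2 == 0, yield 2**2 = 4
  x=4: 4 % 2 == 0, yield 4**2 = 16
  x=6: 6 % 2 == 0, yield 6**2 = 36
Therefore output = [0, 4, 16, 36].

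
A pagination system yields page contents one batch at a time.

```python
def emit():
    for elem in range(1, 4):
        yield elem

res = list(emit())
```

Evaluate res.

Step 1: The generator yields each value from range(1, 4).
Step 2: list() consumes all yields: [1, 2, 3].
Therefore res = [1, 2, 3].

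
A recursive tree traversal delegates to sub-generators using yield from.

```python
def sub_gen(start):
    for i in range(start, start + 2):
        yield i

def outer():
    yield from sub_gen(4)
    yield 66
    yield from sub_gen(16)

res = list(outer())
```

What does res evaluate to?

Step 1: outer() delegates to sub_gen(4):
  yield 4
  yield 5
Step 2: yield 66
Step 3: Delegates to sub_gen(16):
  yield 16
  yield 17
Therefore res = [4, 5, 66, 16, 17].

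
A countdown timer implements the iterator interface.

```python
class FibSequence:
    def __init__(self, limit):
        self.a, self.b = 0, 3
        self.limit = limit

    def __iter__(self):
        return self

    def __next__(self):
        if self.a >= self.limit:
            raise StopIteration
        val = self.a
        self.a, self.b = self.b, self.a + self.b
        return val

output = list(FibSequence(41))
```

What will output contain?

Step 1: Fibonacci-like sequence (a=0, b=3) until >= 41:
  Yield 0, then a,b = 3,3
  Yield 3, then a,b = 3,6
  Yield 3, then a,b = 6,9
  Yield 6, then a,b = 9,15
  Yield 9, then a,b = 15,24
  Yield 15, then a,b = 24,39
  Yield 24, then a,b = 39,63
  Yield 39, then a,b = 63,102
Step 2: 63 >= 41, stop.
Therefore output = [0, 3, 3, 6, 9, 15, 24, 39].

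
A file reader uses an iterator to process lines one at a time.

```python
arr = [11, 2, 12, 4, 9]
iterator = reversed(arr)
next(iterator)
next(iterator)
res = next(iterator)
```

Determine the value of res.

Step 1: reversed([11, 2, 12, 4, 9]) gives iterator: [9, 4, 12, 2, 11].
Step 2: First next() = 9, second next() = 4.
Step 3: Third next() = 12.
Therefore res = 12.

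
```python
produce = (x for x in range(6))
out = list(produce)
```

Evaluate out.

Step 1: Generator expression iterates range(6): [0, 1, 2, 3, 4, 5].
Step 2: list() collects all values.
Therefore out = [0, 1, 2, 3, 4, 5].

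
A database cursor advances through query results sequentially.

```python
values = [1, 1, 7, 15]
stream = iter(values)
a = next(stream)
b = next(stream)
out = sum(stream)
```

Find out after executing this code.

Step 1: Create iterator over [1, 1, 7, 15].
Step 2: a = next() = 1, b = next() = 1.
Step 3: sum() of remaining [7, 15] = 22.
Therefore out = 22.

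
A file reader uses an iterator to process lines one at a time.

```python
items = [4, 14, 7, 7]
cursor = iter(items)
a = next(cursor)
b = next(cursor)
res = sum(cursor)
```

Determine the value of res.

Step 1: Create iterator over [4, 14, 7, 7].
Step 2: a = next() = 4, b = next() = 14.
Step 3: sum() of remaining [7, 7] = 14.
Therefore res = 14.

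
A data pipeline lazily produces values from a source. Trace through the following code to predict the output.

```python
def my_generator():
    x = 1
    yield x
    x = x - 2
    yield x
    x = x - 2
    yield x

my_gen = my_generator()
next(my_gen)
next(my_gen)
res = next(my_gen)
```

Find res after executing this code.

Step 1: Trace through generator execution:
  Yield 1: x starts at 1, yield 1
  Yield 2: x = 1 - 2 = -1, yield -1
  Yield 3: x = -1 - 2 = -3, yield -3
Step 2: First next() gets 1, second next() gets the second value, third next() yields -3.
Therefore res = -3.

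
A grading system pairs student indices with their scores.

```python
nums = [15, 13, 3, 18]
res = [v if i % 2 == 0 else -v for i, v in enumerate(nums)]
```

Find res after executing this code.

Step 1: For each (i, v), keep v if i is even, negate if odd:
  i=0 (even): keep 15
  i=1 (odd): negate to -13
  i=2 (even): keep 3
  i=3 (odd): negate to -18
Therefore res = [15, -13, 3, -18].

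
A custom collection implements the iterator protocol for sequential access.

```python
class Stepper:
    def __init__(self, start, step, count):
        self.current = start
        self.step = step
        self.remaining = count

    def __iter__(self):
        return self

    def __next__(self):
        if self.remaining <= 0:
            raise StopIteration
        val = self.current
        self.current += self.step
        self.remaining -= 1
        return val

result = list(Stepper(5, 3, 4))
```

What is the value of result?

Step 1: Stepper starts at 5, increments by 3, for 4 steps:
  Yield 5, then current += 3
  Yield 8, then current += 3
  Yield 11, then current += 3
  Yield 14, then current += 3
Therefore result = [5, 8, 11, 14].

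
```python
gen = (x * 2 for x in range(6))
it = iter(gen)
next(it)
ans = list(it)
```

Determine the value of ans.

Step 1: Generator produces [0, 2, 4, 6, 8, 10].
Step 2: next(it) consumes first element (0).
Step 3: list(it) collects remaining: [2, 4, 6, 8, 10].
Therefore ans = [2, 4, 6, 8, 10].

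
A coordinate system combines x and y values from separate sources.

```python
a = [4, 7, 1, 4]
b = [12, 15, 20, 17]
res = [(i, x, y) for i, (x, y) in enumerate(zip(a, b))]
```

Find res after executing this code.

Step 1: enumerate(zip(a, b)) gives index with paired elements:
  i=0: (4, 12)
  i=1: (7, 15)
  i=2: (1, 20)
  i=3: (4, 17)
Therefore res = [(0, 4, 12), (1, 7, 15), (2, 1, 20), (3, 4, 17)].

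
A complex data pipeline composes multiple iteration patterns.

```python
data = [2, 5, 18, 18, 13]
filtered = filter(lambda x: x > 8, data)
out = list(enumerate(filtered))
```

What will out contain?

Step 1: Filter [2, 5, 18, 18, 13] for > 8: [18, 18, 13].
Step 2: enumerate re-indexes from 0: [(0, 18), (1, 18), (2, 13)].
Therefore out = [(0, 18), (1, 18), (2, 13)].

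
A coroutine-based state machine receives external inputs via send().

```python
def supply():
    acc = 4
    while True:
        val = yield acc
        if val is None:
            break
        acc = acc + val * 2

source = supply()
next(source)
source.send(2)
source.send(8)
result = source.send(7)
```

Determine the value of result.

Step 1: next() -> yield acc=4.
Step 2: send(2) -> val=2, acc = 4 + 2*2 = 8, yield 8.
Step 3: send(8) -> val=8, acc = 8 + 8*2 = 24, yield 24.
Step 4: send(7) -> val=7, acc = 24 + 7*2 = 38, yield 38.
Therefore result = 38.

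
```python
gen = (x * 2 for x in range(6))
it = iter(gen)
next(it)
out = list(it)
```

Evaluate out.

Step 1: Generator produces [0, 2, 4, 6, 8, 10].
Step 2: next(it) consumes first element (0).
Step 3: list(it) collects remaining: [2, 4, 6, 8, 10].
Therefore out = [2, 4, 6, 8, 10].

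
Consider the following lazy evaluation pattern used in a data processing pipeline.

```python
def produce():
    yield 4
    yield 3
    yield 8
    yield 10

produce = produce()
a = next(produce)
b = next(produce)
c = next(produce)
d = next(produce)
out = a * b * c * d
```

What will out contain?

Step 1: Create generator and consume all values:
  a = next(produce) = 4
  b = next(produce) = 3
  c = next(produce) = 8
  d = next(produce) = 10
Step 2: out = 4 * 3 * 8 * 10 = 960.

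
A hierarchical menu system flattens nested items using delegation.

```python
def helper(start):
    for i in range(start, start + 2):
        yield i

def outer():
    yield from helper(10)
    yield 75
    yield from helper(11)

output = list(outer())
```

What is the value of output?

Step 1: outer() delegates to helper(10):
  yield 10
  yield 11
Step 2: yield 75
Step 3: Delegates to helper(11):
  yield 11
  yield 12
Therefore output = [10, 11, 75, 11, 12].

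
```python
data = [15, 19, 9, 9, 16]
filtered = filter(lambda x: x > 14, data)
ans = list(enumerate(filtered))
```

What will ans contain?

Step 1: Filter [15, 19, 9, 9, 16] for > 14: [15, 19, 16].
Step 2: enumerate re-indexes from 0: [(0, 15), (1, 19), (2, 16)].
Therefore ans = [(0, 15), (1, 19), (2, 16)].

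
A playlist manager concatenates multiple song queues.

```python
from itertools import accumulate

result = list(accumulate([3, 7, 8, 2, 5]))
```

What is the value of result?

Step 1: accumulate computes running sums:
  + 3 = 3
  + 7 = 10
  + 8 = 18
  + 2 = 20
  + 5 = 25
Therefore result = [3, 10, 18, 20, 25].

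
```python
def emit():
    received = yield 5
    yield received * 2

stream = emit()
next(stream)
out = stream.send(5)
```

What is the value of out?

Step 1: next(stream) advances to first yield, producing 5.
Step 2: send(5) resumes, received = 5.
Step 3: yield received * 2 = 5 * 2 = 10.
Therefore out = 10.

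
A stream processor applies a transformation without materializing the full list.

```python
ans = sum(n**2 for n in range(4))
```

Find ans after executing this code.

Step 1: Compute n**2 for each n in range(4):
  n=0: 0**2 = 0
  n=1: 1**2 = 1
  n=2: 2**2 = 4
  n=3: 3**2 = 9
Step 2: sum = 0 + 1 + 4 + 9 = 14.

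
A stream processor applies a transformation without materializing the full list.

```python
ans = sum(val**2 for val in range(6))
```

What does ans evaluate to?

Step 1: Compute val**2 for each val in range(6):
  val=0: 0**2 = 0
  val=1: 1**2 = 1
  val=2: 2**2 = 4
  val=3: 3**2 = 9
  val=4: 4**2 = 16
  val=5: 5**2 = 25
Step 2: sum = 0 + 1 + 4 + 9 + 16 + 25 = 55.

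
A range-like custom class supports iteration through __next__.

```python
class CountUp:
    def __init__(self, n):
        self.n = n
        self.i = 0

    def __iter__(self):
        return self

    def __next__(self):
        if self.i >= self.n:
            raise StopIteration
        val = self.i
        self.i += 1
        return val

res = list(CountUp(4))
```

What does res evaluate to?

Step 1: CountUp(4) creates an iterator counting 0 to 3.
Step 2: list() consumes all values: [0, 1, 2, 3].
Therefore res = [0, 1, 2, 3].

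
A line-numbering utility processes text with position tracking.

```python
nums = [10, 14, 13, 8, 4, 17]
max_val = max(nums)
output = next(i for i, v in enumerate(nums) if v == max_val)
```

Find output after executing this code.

Step 1: max([10, 14, 13, 8, 4, 17]) = 17.
Step 2: Find first index where value == 17:
  Index 0: 10 != 17
  Index 1: 14 != 17
  Index 2: 13 != 17
  Index 3: 8 != 17
  Index 4: 4 != 17
  Index 5: 17 == 17, found!
Therefore output = 5.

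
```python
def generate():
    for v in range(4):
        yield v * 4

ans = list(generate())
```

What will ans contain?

Step 1: For each v in range(4), yield v * 4:
  v=0: yield 0 * 4 = 0
  v=1: yield 1 * 4 = 4
  v=2: yield 2 * 4 = 8
  v=3: yield 3 * 4 = 12
Therefore ans = [0, 4, 8, 12].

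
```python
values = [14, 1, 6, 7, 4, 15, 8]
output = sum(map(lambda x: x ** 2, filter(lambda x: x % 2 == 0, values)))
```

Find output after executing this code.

Step 1: Filter even numbers from [14, 1, 6, 7, 4, 15, 8]: [14, 6, 4, 8]
Step 2: Square each: [196, 36, 16, 64]
Step 3: Sum = 312.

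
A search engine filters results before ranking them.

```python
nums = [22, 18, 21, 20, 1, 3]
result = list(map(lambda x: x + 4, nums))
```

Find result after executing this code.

Step 1: Apply lambda x: x + 4 to each element:
  22 -> 26
  18 -> 22
  21 -> 25
  20 -> 24
  1 -> 5
  3 -> 7
Therefore result = [26, 22, 25, 24, 5, 7].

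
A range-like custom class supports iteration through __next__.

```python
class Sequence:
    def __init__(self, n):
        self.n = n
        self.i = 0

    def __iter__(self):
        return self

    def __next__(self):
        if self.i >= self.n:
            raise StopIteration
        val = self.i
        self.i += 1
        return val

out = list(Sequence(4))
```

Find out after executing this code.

Step 1: Sequence(4) creates an iterator counting 0 to 3.
Step 2: list() consumes all values: [0, 1, 2, 3].
Therefore out = [0, 1, 2, 3].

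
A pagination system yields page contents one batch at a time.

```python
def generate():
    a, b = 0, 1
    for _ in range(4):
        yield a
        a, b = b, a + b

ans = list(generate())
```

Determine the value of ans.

Step 1: Fibonacci-like sequence starting with a=0, b=1:
  Iteration 1: yield a=0, then a,b = 1,1
  Iteration 2: yield a=1, then a,b = 1,2
  Iteration 3: yield a=1, then a,b = 2,3
  Iteration 4: yield a=2, then a,b = 3,5
Therefore ans = [0, 1, 1, 2].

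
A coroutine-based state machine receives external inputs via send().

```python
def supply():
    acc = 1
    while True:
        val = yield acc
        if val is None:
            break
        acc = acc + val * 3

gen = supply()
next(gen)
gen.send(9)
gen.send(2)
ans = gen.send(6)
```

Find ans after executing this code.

Step 1: next() -> yield acc=1.
Step 2: send(9) -> val=9, acc = 1 + 9*3 = 28, yield 28.
Step 3: send(2) -> val=2, acc = 28 + 2*3 = 34, yield 34.
Step 4: send(6) -> val=6, acc = 34 + 6*3 = 52, yield 52.
Therefore ans = 52.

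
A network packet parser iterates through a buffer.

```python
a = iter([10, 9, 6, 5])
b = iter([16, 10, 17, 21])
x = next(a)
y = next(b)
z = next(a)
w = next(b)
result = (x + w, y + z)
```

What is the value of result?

Step 1: a iterates [10, 9, 6, 5], b iterates [16, 10, 17, 21].
Step 2: x = next(a) = 10, y = next(b) = 16.
Step 3: z = next(a) = 9, w = next(b) = 10.
Step 4: result = (10 + 10, 16 + 9) = (20, 25).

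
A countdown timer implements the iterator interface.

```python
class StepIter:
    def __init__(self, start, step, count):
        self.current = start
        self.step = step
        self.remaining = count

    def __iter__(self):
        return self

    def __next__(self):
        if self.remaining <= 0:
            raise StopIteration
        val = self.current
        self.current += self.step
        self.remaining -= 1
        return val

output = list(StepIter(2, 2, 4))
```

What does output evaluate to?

Step 1: StepIter starts at 2, increments by 2, for 4 steps:
  Yield 2, then current += 2
  Yield 4, then current += 2
  Yield 6, then current += 2
  Yield 8, then current += 2
Therefore output = [2, 4, 6, 8].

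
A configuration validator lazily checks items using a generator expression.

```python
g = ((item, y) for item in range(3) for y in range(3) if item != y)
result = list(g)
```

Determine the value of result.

Step 1: Nested generator over range(3) x range(3) where item != y:
  (0, 0): excluded (item == y)
  (0, 1): included
  (0, 2): included
  (1, 0): included
  (1, 1): excluded (item == y)
  (1, 2): included
  (2, 0): included
  (2, 1): included
  (2, 2): excluded (item == y)
Therefore result = [(0, 1), (0, 2), (1, 0), (1, 2), (2, 0), (2, 1)].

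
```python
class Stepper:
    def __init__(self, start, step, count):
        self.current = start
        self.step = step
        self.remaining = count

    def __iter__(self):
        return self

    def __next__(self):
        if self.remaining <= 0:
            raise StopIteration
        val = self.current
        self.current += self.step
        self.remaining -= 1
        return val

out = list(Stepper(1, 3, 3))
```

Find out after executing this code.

Step 1: Stepper starts at 1, increments by 3, for 3 steps:
  Yield 1, then current += 3
  Yield 4, then current += 3
  Yield 7, then current += 3
Therefore out = [1, 4, 7].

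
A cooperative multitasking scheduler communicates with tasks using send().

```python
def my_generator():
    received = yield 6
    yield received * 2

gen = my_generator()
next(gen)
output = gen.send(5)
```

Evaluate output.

Step 1: next(gen) advances to first yield, producing 6.
Step 2: send(5) resumes, received = 5.
Step 3: yield received * 2 = 5 * 2 = 10.
Therefore output = 10.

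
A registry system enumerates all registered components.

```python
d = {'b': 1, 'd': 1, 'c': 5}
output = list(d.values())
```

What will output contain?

Step 1: d.values() returns the dictionary values in insertion order.
Therefore output = [1, 1, 5].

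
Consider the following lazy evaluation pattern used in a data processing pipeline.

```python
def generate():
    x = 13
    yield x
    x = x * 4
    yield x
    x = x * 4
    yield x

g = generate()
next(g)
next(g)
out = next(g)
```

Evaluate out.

Step 1: Trace through generator execution:
  Yield 1: x starts at 13, yield 13
  Yield 2: x = 13 * 4 = 52, yield 52
  Yield 3: x = 52 * 4 = 208, yield 208
Step 2: First next() gets 13, second next() gets the second value, third next() yields 208.
Therefore out = 208.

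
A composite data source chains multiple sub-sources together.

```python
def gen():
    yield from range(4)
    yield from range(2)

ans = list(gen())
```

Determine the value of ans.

Step 1: Trace yields in order:
  yield 0
  yield 1
  yield 2
  yield 3
  yield 0
  yield 1
Therefore ans = [0, 1, 2, 3, 0, 1].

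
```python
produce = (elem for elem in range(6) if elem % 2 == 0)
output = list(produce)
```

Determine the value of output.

Step 1: Filter range(6) keeping only even values:
  elem=0: even, included
  elem=1: odd, excluded
  elem=2: even, included
  elem=3: odd, excluded
  elem=4: even, included
  elem=5: odd, excluded
Therefore output = [0, 2, 4].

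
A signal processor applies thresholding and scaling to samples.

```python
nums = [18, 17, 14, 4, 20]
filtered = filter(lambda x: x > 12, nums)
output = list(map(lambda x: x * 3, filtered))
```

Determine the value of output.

Step 1: Filter nums for elements > 12:
  18: kept
  17: kept
  14: kept
  4: removed
  20: kept
Step 2: Map x * 3 on filtered [18, 17, 14, 20]:
  18 -> 54
  17 -> 51
  14 -> 42
  20 -> 60
Therefore output = [54, 51, 42, 60].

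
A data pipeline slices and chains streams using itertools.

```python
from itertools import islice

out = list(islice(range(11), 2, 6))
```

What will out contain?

Step 1: islice(range(11), 2, 6) takes elements at indices [2, 6).
Step 2: Elements: [2, 3, 4, 5].
Therefore out = [2, 3, 4, 5].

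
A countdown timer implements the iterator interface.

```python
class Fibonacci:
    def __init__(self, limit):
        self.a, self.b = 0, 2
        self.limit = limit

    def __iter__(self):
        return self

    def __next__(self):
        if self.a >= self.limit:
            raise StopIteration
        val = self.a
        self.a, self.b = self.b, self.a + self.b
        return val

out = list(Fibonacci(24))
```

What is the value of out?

Step 1: Fibonacci-like sequence (a=0, b=2) until >= 24:
  Yield 0, then a,b = 2,2
  Yield 2, then a,b = 2,4
  Yield 2, then a,b = 4,6
  Yield 4, then a,b = 6,10
  Yield 6, then a,b = 10,16
  Yield 10, then a,b = 16,26
  Yield 16, then a,b = 26,42
Step 2: 26 >= 24, stop.
Therefore out = [0, 2, 2, 4, 6, 10, 16].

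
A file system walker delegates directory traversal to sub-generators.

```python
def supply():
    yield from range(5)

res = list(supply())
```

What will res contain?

Step 1: yield from delegates to the iterable, yielding each element.
Step 2: Collected values: [0, 1, 2, 3, 4].
Therefore res = [0, 1, 2, 3, 4].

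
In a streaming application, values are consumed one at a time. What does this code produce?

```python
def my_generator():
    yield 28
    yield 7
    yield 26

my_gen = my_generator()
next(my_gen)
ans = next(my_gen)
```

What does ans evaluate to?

Step 1: my_generator() creates a generator.
Step 2: next(my_gen) yields 28 (consumed and discarded).
Step 3: next(my_gen) yields 7, assigned to ans.
Therefore ans = 7.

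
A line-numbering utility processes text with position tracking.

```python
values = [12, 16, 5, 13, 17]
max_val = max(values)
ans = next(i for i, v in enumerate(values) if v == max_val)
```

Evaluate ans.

Step 1: max([12, 16, 5, 13, 17]) = 17.
Step 2: Find first index where value == 17:
  Index 0: 12 != 17
  Index 1: 16 != 17
  Index 2: 5 != 17
  Index 3: 13 != 17
  Index 4: 17 == 17, found!
Therefore ans = 4.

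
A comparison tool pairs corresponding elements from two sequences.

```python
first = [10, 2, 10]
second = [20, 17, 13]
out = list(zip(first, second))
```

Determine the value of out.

Step 1: zip pairs elements at same index:
  Index 0: (10, 20)
  Index 1: (2, 17)
  Index 2: (10, 13)
Therefore out = [(10, 20), (2, 17), (10, 13)].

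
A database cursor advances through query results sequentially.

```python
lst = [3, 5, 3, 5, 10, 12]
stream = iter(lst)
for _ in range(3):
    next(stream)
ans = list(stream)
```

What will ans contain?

Step 1: Create iterator over [3, 5, 3, 5, 10, 12].
Step 2: Advance 3 positions (consuming [3, 5, 3]).
Step 3: list() collects remaining elements: [5, 10, 12].
Therefore ans = [5, 10, 12].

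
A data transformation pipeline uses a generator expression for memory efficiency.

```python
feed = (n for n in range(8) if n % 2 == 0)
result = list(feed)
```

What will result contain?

Step 1: Filter range(8) keeping only even values:
  n=0: even, included
  n=1: odd, excluded
  n=2: even, included
  n=3: odd, excluded
  n=4: even, included
  n=5: odd, excluded
  n=6: even, included
  n=7: odd, excluded
Therefore result = [0, 2, 4, 6].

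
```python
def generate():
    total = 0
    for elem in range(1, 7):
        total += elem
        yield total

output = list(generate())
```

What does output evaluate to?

Step 1: Generator accumulates running sum:
  elem=1: total = 1, yield 1
  elem=2: total = 3, yield 3
  elem=3: total = 6, yield 6
  elem=4: total = 10, yield 10
  elem=5: total = 15, yield 15
  elem=6: total = 21, yield 21
Therefore output = [1, 3, 6, 10, 15, 21].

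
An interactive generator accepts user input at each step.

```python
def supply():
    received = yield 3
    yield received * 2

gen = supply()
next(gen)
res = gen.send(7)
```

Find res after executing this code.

Step 1: next(gen) advances to first yield, producing 3.
Step 2: send(7) resumes, received = 7.
Step 3: yield received * 2 = 7 * 2 = 14.
Therefore res = 14.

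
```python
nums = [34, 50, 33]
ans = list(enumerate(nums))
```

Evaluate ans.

Step 1: enumerate pairs each element with its index:
  (0, 34)
  (1, 50)
  (2, 33)
Therefore ans = [(0, 34), (1, 50), (2, 33)].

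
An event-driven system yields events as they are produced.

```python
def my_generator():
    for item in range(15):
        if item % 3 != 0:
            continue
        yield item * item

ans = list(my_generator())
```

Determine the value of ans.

Step 1: Only yield item**2 when item is divisible by 3:
  item=0: 0 % 3 == 0, yield 0**2 = 0
  item=3: 3 % 3 == 0, yield 3**2 = 9
  item=6: 6 % 3 == 0, yield 6**2 = 36
  item=9: 9 % 3 == 0, yield 9**2 = 81
  item=12: 12 % 3 == 0, yield 12**2 = 144
Therefore ans = [0, 9, 36, 81, 144].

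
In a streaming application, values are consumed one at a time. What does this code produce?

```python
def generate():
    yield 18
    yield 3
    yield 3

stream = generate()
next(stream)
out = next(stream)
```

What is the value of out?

Step 1: generate() creates a generator.
Step 2: next(stream) yields 18 (consumed and discarded).
Step 3: next(stream) yields 3, assigned to out.
Therefore out = 3.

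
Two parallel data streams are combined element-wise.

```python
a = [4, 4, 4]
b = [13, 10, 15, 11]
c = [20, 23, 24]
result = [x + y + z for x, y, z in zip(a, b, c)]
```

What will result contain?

Step 1: zip three lists (truncates to shortest, len=3):
  4 + 13 + 20 = 37
  4 + 10 + 23 = 37
  4 + 15 + 24 = 43
Therefore result = [37, 37, 43].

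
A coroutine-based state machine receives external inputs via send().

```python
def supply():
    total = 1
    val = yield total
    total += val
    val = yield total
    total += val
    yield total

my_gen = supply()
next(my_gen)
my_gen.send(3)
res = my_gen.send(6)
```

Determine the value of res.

Step 1: next() -> yield total=1.
Step 2: send(3) -> val=3, total = 1+3 = 4, yield 4.
Step 3: send(6) -> val=6, total = 4+6 = 10, yield 10.
Therefore res = 10.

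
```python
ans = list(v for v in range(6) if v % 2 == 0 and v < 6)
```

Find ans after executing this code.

Step 1: Filter range(6) where v % 2 == 0 and v < 6:
  v=0: both conditions met, included
  v=1: excluded (1 % 2 != 0)
  v=2: both conditions met, included
  v=3: excluded (3 % 2 != 0)
  v=4: both conditions met, included
  v=5: excluded (5 % 2 != 0)
Therefore ans = [0, 2, 4].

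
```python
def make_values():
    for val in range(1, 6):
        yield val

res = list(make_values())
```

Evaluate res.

Step 1: The generator yields each value from range(1, 6).
Step 2: list() consumes all yields: [1, 2, 3, 4, 5].
Therefore res = [1, 2, 3, 4, 5].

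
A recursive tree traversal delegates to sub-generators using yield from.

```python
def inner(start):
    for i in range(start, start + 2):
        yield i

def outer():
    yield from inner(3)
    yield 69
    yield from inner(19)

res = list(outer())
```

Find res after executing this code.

Step 1: outer() delegates to inner(3):
  yield 3
  yield 4
Step 2: yield 69
Step 3: Delegates to inner(19):
  yield 19
  yield 20
Therefore res = [3, 4, 69, 19, 20].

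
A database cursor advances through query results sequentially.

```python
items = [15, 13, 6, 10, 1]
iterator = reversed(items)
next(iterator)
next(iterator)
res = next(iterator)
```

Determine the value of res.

Step 1: reversed([15, 13, 6, 10, 1]) gives iterator: [1, 10, 6, 13, 15].
Step 2: First next() = 1, second next() = 10.
Step 3: Third next() = 6.
Therefore res = 6.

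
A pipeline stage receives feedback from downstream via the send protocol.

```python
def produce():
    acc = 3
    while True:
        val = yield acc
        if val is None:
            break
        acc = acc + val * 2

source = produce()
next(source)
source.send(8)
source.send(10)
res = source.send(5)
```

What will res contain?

Step 1: next() -> yield acc=3.
Step 2: send(8) -> val=8, acc = 3 + 8*2 = 19, yield 19.
Step 3: send(10) -> val=10, acc = 19 + 10*2 = 39, yield 39.
Step 4: send(5) -> val=5, acc = 39 + 5*2 = 49, yield 49.
Therefore res = 49.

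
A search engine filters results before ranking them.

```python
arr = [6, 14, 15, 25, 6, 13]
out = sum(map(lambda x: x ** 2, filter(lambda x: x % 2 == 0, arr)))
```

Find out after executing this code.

Step 1: Filter even numbers from [6, 14, 15, 25, 6, 13]: [6, 14, 6]
Step 2: Square each: [36, 196, 36]
Step 3: Sum = 268.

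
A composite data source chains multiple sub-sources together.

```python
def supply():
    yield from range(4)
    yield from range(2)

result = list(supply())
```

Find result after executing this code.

Step 1: Trace yields in order:
  yield 0
  yield 1
  yield 2
  yield 3
  yield 0
  yield 1
Therefore result = [0, 1, 2, 3, 0, 1].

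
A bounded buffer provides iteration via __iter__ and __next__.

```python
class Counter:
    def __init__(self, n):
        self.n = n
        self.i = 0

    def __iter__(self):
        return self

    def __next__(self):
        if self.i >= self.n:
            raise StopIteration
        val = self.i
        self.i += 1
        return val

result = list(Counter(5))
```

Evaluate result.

Step 1: Counter(5) creates an iterator counting 0 to 4.
Step 2: list() consumes all values: [0, 1, 2, 3, 4].
Therefore result = [0, 1, 2, 3, 4].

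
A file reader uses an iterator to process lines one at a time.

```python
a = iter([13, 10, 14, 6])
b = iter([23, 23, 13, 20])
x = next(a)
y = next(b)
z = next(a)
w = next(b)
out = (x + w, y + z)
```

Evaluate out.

Step 1: a iterates [13, 10, 14, 6], b iterates [23, 23, 13, 20].
Step 2: x = next(a) = 13, y = next(b) = 23.
Step 3: z = next(a) = 10, w = next(b) = 23.
Step 4: out = (13 + 23, 23 + 10) = (36, 33).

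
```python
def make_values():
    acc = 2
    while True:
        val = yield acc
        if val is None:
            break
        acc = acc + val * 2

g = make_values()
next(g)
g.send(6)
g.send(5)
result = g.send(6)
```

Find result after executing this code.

Step 1: next() -> yield acc=2.
Step 2: send(6) -> val=6, acc = 2 + 6*2 = 14, yield 14.
Step 3: send(5) -> val=5, acc = 14 + 5*2 = 24, yield 24.
Step 4: send(6) -> val=6, acc = 24 + 6*2 = 36, yield 36.
Therefore result = 36.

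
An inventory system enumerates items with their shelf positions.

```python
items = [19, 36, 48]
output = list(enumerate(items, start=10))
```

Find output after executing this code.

Step 1: enumerate with start=10:
  (10, 19)
  (11, 36)
  (12, 48)
Therefore output = [(10, 19), (11, 36), (12, 48)].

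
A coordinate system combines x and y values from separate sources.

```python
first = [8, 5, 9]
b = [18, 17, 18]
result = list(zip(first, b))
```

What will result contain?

Step 1: zip pairs elements at same index:
  Index 0: (8, 18)
  Index 1: (5, 17)
  Index 2: (9, 18)
Therefore result = [(8, 18), (5, 17), (9, 18)].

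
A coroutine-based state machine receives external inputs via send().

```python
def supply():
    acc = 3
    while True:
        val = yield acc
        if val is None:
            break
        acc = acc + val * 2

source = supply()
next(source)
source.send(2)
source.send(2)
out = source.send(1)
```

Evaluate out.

Step 1: next() -> yield acc=3.
Step 2: send(2) -> val=2, acc = 3 + 2*2 = 7, yield 7.
Step 3: send(2) -> val=2, acc = 7 + 2*2 = 11, yield 11.
Step 4: send(1) -> val=1, acc = 11 + 1*2 = 13, yield 13.
Therefore out = 13.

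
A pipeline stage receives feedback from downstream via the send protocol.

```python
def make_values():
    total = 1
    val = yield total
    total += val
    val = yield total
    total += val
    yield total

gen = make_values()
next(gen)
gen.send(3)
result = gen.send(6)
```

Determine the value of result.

Step 1: next() -> yield total=1.
Step 2: send(3) -> val=3, total = 1+3 = 4, yield 4.
Step 3: send(6) -> val=6, total = 4+6 = 10, yield 10.
Therefore result = 10.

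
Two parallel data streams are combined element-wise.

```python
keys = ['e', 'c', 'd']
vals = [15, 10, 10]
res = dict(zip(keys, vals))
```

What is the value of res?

Step 1: zip pairs keys with values:
  'e' -> 15
  'c' -> 10
  'd' -> 10
Therefore res = {'e': 15, 'c': 10, 'd': 10}.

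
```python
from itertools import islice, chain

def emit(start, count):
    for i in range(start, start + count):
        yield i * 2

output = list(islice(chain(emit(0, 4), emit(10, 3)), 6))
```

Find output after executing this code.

Step 1: emit(0, 4) yields [0, 2, 4, 6].
Step 2: emit(10, 3) yields [20, 22, 24].
Step 3: chain concatenates: [0, 2, 4, 6, 20, 22, 24].
Step 4: islice takes first 6: [0, 2, 4, 6, 20, 22].
Therefore output = [0, 2, 4, 6, 20, 22].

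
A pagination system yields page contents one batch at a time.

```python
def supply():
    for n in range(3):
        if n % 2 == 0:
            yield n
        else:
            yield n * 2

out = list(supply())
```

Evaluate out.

Step 1: For each n in range(3), yield n if even, else n*2:
  n=0 (even): yield 0
  n=1 (odd): yield 1*2 = 2
  n=2 (even): yield 2
Therefore out = [0, 2, 2].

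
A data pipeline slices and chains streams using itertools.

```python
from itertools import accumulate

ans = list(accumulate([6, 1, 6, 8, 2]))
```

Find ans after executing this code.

Step 1: accumulate computes running sums:
  + 6 = 6
  + 1 = 7
  + 6 = 13
  + 8 = 21
  + 2 = 23
Therefore ans = [6, 7, 13, 21, 23].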